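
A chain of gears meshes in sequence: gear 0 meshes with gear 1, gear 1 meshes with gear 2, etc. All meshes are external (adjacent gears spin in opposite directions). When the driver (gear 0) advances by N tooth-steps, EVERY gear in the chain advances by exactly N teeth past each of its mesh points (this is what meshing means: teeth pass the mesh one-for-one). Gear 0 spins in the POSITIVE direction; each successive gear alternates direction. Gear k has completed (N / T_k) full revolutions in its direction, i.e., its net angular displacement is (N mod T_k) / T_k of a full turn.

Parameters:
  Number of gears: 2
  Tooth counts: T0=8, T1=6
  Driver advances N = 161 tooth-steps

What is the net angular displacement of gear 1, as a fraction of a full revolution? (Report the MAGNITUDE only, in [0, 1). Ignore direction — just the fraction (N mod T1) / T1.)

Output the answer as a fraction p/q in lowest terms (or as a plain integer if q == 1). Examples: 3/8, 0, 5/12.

Chain of 2 gears, tooth counts: [8, 6]
  gear 0: T0=8, direction=positive, advance = 161 mod 8 = 1 teeth = 1/8 turn
  gear 1: T1=6, direction=negative, advance = 161 mod 6 = 5 teeth = 5/6 turn
Gear 1: 161 mod 6 = 5
Fraction = 5 / 6 = 5/6 (gcd(5,6)=1) = 5/6

Answer: 5/6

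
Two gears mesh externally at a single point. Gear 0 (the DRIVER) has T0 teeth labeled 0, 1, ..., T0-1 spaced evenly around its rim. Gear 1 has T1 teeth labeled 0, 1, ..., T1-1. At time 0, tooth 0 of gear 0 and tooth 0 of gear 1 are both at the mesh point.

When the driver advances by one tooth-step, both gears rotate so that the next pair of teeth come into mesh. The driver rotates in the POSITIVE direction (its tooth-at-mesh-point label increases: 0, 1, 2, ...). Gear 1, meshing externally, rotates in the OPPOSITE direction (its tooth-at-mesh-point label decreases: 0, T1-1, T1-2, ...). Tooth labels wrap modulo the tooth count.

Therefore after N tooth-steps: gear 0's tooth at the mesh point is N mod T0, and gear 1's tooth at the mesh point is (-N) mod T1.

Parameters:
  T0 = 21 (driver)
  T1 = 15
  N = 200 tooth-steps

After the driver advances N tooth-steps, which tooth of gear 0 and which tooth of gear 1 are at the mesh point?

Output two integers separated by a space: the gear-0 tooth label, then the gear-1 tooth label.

Answer: 11 10

Derivation:
Gear 0 (driver, T0=21): tooth at mesh = N mod T0
  200 = 9 * 21 + 11, so 200 mod 21 = 11
  gear 0 tooth = 11
Gear 1 (driven, T1=15): tooth at mesh = (-N) mod T1
  200 = 13 * 15 + 5, so 200 mod 15 = 5
  (-200) mod 15 = (-5) mod 15 = 15 - 5 = 10
Mesh after 200 steps: gear-0 tooth 11 meets gear-1 tooth 10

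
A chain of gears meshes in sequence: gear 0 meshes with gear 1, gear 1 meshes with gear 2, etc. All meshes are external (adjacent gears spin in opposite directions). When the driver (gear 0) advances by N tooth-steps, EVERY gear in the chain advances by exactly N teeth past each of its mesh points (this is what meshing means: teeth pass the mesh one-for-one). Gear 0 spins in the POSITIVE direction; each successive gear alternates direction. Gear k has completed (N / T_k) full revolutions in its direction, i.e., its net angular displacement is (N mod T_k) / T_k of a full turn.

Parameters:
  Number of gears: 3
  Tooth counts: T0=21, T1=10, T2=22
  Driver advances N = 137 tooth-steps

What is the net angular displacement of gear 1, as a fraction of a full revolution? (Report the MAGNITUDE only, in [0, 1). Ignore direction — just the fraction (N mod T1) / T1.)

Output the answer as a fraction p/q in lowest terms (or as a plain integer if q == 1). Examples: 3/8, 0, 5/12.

Chain of 3 gears, tooth counts: [21, 10, 22]
  gear 0: T0=21, direction=positive, advance = 137 mod 21 = 11 teeth = 11/21 turn
  gear 1: T1=10, direction=negative, advance = 137 mod 10 = 7 teeth = 7/10 turn
  gear 2: T2=22, direction=positive, advance = 137 mod 22 = 5 teeth = 5/22 turn
Gear 1: 137 mod 10 = 7
Fraction = 7 / 10 = 7/10 (gcd(7,10)=1) = 7/10

Answer: 7/10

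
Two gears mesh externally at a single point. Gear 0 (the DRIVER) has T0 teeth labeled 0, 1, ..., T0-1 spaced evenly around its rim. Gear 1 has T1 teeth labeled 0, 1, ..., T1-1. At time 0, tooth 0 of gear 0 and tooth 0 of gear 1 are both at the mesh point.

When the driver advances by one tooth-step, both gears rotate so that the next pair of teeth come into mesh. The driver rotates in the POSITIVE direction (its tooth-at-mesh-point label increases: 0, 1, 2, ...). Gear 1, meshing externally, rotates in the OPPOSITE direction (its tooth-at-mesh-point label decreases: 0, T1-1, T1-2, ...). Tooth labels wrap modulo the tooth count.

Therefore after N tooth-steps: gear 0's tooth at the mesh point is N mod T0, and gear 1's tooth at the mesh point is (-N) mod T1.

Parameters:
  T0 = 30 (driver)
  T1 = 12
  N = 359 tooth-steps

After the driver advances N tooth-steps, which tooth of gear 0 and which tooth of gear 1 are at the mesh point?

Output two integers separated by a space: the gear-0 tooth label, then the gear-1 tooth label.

Answer: 29 1

Derivation:
Gear 0 (driver, T0=30): tooth at mesh = N mod T0
  359 = 11 * 30 + 29, so 359 mod 30 = 29
  gear 0 tooth = 29
Gear 1 (driven, T1=12): tooth at mesh = (-N) mod T1
  359 = 29 * 12 + 11, so 359 mod 12 = 11
  (-359) mod 12 = (-11) mod 12 = 12 - 11 = 1
Mesh after 359 steps: gear-0 tooth 29 meets gear-1 tooth 1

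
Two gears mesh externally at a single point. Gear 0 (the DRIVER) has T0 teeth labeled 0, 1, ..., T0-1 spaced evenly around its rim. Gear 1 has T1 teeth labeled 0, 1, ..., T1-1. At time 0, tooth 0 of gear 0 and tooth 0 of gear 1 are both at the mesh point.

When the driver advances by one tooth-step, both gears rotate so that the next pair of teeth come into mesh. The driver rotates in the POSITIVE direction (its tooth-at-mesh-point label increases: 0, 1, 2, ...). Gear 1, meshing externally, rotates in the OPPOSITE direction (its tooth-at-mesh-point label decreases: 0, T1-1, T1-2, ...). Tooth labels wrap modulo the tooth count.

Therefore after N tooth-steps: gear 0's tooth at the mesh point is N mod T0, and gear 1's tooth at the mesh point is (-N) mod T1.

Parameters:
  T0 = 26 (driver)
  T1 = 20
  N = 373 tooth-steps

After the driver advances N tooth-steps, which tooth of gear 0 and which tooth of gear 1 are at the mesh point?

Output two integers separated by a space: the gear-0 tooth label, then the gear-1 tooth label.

Gear 0 (driver, T0=26): tooth at mesh = N mod T0
  373 = 14 * 26 + 9, so 373 mod 26 = 9
  gear 0 tooth = 9
Gear 1 (driven, T1=20): tooth at mesh = (-N) mod T1
  373 = 18 * 20 + 13, so 373 mod 20 = 13
  (-373) mod 20 = (-13) mod 20 = 20 - 13 = 7
Mesh after 373 steps: gear-0 tooth 9 meets gear-1 tooth 7

Answer: 9 7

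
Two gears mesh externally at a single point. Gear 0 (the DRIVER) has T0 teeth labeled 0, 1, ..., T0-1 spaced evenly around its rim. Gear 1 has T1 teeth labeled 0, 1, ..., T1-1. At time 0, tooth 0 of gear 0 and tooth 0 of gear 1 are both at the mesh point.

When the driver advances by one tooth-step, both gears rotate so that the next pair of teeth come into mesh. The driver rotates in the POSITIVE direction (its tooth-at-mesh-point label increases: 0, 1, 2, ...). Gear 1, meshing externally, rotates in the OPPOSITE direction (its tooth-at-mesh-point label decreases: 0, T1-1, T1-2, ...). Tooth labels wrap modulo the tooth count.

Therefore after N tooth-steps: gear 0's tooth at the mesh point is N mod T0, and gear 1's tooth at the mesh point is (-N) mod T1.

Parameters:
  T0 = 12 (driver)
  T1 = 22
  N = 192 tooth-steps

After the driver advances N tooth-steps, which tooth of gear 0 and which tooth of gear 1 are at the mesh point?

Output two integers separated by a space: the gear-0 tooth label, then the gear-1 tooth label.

Gear 0 (driver, T0=12): tooth at mesh = N mod T0
  192 = 16 * 12 + 0, so 192 mod 12 = 0
  gear 0 tooth = 0
Gear 1 (driven, T1=22): tooth at mesh = (-N) mod T1
  192 = 8 * 22 + 16, so 192 mod 22 = 16
  (-192) mod 22 = (-16) mod 22 = 22 - 16 = 6
Mesh after 192 steps: gear-0 tooth 0 meets gear-1 tooth 6

Answer: 0 6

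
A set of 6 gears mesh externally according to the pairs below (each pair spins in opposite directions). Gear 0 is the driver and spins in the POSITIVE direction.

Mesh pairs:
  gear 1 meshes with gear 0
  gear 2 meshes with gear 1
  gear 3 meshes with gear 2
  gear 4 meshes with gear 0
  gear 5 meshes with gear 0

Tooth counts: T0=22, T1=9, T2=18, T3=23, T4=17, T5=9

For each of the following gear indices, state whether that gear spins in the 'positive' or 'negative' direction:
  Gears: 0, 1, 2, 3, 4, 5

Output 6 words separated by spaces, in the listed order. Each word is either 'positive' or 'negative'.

Answer: positive negative positive negative negative negative

Derivation:
Gear 0 (driver): positive (depth 0)
  gear 1: meshes with gear 0 -> depth 1 -> negative (opposite of gear 0)
  gear 2: meshes with gear 1 -> depth 2 -> positive (opposite of gear 1)
  gear 3: meshes with gear 2 -> depth 3 -> negative (opposite of gear 2)
  gear 4: meshes with gear 0 -> depth 1 -> negative (opposite of gear 0)
  gear 5: meshes with gear 0 -> depth 1 -> negative (opposite of gear 0)
Queried indices 0, 1, 2, 3, 4, 5 -> positive, negative, positive, negative, negative, negative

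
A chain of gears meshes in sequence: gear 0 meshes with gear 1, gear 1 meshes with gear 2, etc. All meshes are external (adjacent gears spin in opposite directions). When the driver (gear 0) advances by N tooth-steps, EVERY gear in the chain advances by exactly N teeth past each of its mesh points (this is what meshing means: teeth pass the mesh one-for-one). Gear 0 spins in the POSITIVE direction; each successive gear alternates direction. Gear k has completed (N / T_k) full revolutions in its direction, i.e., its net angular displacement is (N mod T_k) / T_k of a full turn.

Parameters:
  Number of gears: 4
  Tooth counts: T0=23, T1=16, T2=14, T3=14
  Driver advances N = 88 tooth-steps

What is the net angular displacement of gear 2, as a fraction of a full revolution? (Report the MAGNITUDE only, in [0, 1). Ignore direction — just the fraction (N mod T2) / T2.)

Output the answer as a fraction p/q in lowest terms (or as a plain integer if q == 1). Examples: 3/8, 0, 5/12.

Answer: 2/7

Derivation:
Chain of 4 gears, tooth counts: [23, 16, 14, 14]
  gear 0: T0=23, direction=positive, advance = 88 mod 23 = 19 teeth = 19/23 turn
  gear 1: T1=16, direction=negative, advance = 88 mod 16 = 8 teeth = 8/16 turn
  gear 2: T2=14, direction=positive, advance = 88 mod 14 = 4 teeth = 4/14 turn
  gear 3: T3=14, direction=negative, advance = 88 mod 14 = 4 teeth = 4/14 turn
Gear 2: 88 mod 14 = 4
Fraction = 4 / 14 = 2/7 (gcd(4,14)=2) = 2/7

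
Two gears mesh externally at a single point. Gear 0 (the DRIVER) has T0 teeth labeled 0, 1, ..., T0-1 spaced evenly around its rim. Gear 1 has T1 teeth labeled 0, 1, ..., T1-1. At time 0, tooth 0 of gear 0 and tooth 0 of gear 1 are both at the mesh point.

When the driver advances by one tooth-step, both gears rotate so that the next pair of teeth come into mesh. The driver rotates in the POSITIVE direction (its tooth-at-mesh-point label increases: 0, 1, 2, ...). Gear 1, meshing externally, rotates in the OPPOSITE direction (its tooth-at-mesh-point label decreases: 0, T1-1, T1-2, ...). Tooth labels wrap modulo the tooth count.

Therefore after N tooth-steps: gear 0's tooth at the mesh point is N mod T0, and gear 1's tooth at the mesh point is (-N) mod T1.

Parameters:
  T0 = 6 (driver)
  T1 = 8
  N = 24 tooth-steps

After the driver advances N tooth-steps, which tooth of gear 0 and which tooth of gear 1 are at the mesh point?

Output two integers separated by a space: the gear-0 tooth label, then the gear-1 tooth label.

Answer: 0 0

Derivation:
Gear 0 (driver, T0=6): tooth at mesh = N mod T0
  24 = 4 * 6 + 0, so 24 mod 6 = 0
  gear 0 tooth = 0
Gear 1 (driven, T1=8): tooth at mesh = (-N) mod T1
  24 = 3 * 8 + 0, so 24 mod 8 = 0
  (-24) mod 8 = 0
Mesh after 24 steps: gear-0 tooth 0 meets gear-1 tooth 0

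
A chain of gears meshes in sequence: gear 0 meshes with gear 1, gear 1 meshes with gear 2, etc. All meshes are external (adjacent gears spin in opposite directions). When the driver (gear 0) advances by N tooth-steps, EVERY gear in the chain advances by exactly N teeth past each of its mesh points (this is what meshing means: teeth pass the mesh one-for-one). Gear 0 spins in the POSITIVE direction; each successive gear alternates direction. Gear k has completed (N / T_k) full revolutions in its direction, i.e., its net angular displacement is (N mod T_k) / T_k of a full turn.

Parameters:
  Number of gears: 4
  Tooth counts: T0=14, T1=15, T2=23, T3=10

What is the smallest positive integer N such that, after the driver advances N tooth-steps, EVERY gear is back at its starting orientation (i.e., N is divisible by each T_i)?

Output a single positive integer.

Answer: 4830

Derivation:
Gear k returns to start when N is a multiple of T_k.
All gears at start simultaneously when N is a common multiple of [14, 15, 23, 10]; the smallest such N is lcm(14, 15, 23, 10).
Start: lcm = T0 = 14
Fold in T1=15: gcd(14, 15) = 1; lcm(14, 15) = 14 * 15 / 1 = 210 / 1 = 210
Fold in T2=23: gcd(210, 23) = 1; lcm(210, 23) = 210 * 23 / 1 = 4830 / 1 = 4830
Fold in T3=10: gcd(4830, 10) = 10; lcm(4830, 10) = 4830 * 10 / 10 = 48300 / 10 = 4830
Full cycle length = 4830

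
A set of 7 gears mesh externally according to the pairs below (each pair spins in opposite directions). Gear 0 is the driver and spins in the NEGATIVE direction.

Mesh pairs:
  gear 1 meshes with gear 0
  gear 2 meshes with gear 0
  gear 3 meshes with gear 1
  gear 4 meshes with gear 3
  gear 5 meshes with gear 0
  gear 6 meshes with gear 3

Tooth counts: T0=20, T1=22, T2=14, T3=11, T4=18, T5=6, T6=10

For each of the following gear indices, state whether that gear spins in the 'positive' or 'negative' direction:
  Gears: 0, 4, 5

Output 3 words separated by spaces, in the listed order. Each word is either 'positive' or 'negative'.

Gear 0 (driver): negative (depth 0)
  gear 1: meshes with gear 0 -> depth 1 -> positive (opposite of gear 0)
  gear 2: meshes with gear 0 -> depth 1 -> positive (opposite of gear 0)
  gear 3: meshes with gear 1 -> depth 2 -> negative (opposite of gear 1)
  gear 4: meshes with gear 3 -> depth 3 -> positive (opposite of gear 3)
  gear 5: meshes with gear 0 -> depth 1 -> positive (opposite of gear 0)
  gear 6: meshes with gear 3 -> depth 3 -> positive (opposite of gear 3)
Queried indices 0, 4, 5 -> negative, positive, positive

Answer: negative positive positive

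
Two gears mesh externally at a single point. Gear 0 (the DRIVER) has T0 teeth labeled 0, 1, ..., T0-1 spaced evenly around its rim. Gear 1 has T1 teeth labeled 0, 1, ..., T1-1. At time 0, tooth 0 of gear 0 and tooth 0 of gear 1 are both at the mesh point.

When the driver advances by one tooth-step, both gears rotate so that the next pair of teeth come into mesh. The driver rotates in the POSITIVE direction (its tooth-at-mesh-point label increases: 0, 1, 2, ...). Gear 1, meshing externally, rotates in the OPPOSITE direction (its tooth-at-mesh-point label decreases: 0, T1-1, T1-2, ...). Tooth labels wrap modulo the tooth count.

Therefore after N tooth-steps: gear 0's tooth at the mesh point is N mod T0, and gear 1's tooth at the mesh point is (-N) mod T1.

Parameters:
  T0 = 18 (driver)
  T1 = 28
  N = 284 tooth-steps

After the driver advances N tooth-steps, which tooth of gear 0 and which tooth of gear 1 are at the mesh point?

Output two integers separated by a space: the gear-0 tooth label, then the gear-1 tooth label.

Answer: 14 24

Derivation:
Gear 0 (driver, T0=18): tooth at mesh = N mod T0
  284 = 15 * 18 + 14, so 284 mod 18 = 14
  gear 0 tooth = 14
Gear 1 (driven, T1=28): tooth at mesh = (-N) mod T1
  284 = 10 * 28 + 4, so 284 mod 28 = 4
  (-284) mod 28 = (-4) mod 28 = 28 - 4 = 24
Mesh after 284 steps: gear-0 tooth 14 meets gear-1 tooth 24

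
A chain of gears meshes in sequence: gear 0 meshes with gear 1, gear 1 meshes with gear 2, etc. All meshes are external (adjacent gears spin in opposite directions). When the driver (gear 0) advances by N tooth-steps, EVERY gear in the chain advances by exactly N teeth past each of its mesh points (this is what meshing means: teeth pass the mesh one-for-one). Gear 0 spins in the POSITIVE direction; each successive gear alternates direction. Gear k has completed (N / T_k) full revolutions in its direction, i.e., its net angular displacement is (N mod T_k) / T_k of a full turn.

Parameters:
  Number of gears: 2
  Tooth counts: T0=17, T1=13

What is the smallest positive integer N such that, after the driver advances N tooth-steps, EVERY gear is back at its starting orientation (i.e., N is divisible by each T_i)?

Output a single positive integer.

Answer: 221

Derivation:
Gear k returns to start when N is a multiple of T_k.
All gears at start simultaneously when N is a common multiple of [17, 13]; the smallest such N is lcm(17, 13).
Start: lcm = T0 = 17
Fold in T1=13: gcd(17, 13) = 1; lcm(17, 13) = 17 * 13 / 1 = 221 / 1 = 221
Full cycle length = 221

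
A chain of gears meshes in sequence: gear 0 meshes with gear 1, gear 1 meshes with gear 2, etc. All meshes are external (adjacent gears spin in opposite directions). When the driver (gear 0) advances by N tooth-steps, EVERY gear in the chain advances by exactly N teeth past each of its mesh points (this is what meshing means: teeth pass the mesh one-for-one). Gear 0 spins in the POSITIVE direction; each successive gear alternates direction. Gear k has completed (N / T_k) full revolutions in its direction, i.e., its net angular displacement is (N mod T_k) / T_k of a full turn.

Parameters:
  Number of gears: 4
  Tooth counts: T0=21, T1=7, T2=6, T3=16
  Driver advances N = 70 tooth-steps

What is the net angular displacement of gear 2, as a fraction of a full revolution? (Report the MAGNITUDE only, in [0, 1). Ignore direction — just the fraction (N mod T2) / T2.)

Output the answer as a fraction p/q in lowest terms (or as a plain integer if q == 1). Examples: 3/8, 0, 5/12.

Answer: 2/3

Derivation:
Chain of 4 gears, tooth counts: [21, 7, 6, 16]
  gear 0: T0=21, direction=positive, advance = 70 mod 21 = 7 teeth = 7/21 turn
  gear 1: T1=7, direction=negative, advance = 70 mod 7 = 0 teeth = 0/7 turn
  gear 2: T2=6, direction=positive, advance = 70 mod 6 = 4 teeth = 4/6 turn
  gear 3: T3=16, direction=negative, advance = 70 mod 16 = 6 teeth = 6/16 turn
Gear 2: 70 mod 6 = 4
Fraction = 4 / 6 = 2/3 (gcd(4,6)=2) = 2/3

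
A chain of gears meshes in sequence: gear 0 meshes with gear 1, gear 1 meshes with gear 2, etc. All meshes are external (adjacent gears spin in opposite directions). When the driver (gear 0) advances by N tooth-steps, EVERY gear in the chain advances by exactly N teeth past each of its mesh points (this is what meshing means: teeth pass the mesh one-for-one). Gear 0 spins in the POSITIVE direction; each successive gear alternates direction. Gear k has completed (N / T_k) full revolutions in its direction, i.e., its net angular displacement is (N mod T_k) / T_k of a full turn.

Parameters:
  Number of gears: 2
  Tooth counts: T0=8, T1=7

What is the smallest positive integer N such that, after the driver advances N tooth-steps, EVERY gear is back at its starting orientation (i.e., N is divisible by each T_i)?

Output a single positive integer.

Gear k returns to start when N is a multiple of T_k.
All gears at start simultaneously when N is a common multiple of [8, 7]; the smallest such N is lcm(8, 7).
Start: lcm = T0 = 8
Fold in T1=7: gcd(8, 7) = 1; lcm(8, 7) = 8 * 7 / 1 = 56 / 1 = 56
Full cycle length = 56

Answer: 56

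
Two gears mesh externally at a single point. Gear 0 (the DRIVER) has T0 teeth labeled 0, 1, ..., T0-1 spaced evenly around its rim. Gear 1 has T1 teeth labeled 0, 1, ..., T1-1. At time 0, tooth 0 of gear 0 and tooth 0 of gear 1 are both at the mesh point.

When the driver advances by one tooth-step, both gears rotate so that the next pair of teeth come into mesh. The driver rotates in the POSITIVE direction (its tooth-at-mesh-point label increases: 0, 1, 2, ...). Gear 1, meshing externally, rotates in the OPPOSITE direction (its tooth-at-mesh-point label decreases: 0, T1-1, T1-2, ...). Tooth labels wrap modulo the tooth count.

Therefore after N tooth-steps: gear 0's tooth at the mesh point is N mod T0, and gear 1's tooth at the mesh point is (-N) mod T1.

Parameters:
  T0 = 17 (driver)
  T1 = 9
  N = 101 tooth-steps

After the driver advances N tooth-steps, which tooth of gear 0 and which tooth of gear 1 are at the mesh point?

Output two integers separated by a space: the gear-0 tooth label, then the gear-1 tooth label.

Answer: 16 7

Derivation:
Gear 0 (driver, T0=17): tooth at mesh = N mod T0
  101 = 5 * 17 + 16, so 101 mod 17 = 16
  gear 0 tooth = 16
Gear 1 (driven, T1=9): tooth at mesh = (-N) mod T1
  101 = 11 * 9 + 2, so 101 mod 9 = 2
  (-101) mod 9 = (-2) mod 9 = 9 - 2 = 7
Mesh after 101 steps: gear-0 tooth 16 meets gear-1 tooth 7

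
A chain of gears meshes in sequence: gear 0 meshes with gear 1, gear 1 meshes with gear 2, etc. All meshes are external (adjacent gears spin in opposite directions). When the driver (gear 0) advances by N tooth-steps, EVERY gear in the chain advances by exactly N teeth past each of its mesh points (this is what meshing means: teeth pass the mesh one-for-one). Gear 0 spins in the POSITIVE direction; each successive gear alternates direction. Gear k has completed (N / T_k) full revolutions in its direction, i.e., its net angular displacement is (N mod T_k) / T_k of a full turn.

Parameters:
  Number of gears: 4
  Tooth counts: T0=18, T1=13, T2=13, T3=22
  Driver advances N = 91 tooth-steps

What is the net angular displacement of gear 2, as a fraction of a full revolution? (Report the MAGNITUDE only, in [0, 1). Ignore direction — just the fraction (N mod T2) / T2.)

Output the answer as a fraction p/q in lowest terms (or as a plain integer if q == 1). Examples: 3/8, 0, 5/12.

Chain of 4 gears, tooth counts: [18, 13, 13, 22]
  gear 0: T0=18, direction=positive, advance = 91 mod 18 = 1 teeth = 1/18 turn
  gear 1: T1=13, direction=negative, advance = 91 mod 13 = 0 teeth = 0/13 turn
  gear 2: T2=13, direction=positive, advance = 91 mod 13 = 0 teeth = 0/13 turn
  gear 3: T3=22, direction=negative, advance = 91 mod 22 = 3 teeth = 3/22 turn
Gear 2: 91 mod 13 = 0
Fraction = 0 / 13 = 0/1 (gcd(0,13)=13) = 0

Answer: 0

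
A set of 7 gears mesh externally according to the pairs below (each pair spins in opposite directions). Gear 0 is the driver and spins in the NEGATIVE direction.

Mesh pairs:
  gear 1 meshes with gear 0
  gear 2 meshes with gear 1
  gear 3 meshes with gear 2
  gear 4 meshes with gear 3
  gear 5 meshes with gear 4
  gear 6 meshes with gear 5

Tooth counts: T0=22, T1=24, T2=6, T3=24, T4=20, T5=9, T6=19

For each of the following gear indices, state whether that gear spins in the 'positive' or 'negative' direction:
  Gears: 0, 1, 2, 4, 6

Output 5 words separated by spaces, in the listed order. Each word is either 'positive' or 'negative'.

Answer: negative positive negative negative negative

Derivation:
Gear 0 (driver): negative (depth 0)
  gear 1: meshes with gear 0 -> depth 1 -> positive (opposite of gear 0)
  gear 2: meshes with gear 1 -> depth 2 -> negative (opposite of gear 1)
  gear 3: meshes with gear 2 -> depth 3 -> positive (opposite of gear 2)
  gear 4: meshes with gear 3 -> depth 4 -> negative (opposite of gear 3)
  gear 5: meshes with gear 4 -> depth 5 -> positive (opposite of gear 4)
  gear 6: meshes with gear 5 -> depth 6 -> negative (opposite of gear 5)
Queried indices 0, 1, 2, 4, 6 -> negative, positive, negative, negative, negative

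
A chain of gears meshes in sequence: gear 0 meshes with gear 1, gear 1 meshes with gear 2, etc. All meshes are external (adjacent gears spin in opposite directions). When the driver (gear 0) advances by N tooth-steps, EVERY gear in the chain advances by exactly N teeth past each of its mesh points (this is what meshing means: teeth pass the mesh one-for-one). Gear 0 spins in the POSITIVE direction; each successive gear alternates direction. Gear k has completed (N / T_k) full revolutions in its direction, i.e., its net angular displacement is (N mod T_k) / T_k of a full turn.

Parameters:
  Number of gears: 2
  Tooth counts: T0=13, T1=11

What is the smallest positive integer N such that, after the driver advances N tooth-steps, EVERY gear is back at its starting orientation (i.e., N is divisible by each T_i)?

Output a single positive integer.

Gear k returns to start when N is a multiple of T_k.
All gears at start simultaneously when N is a common multiple of [13, 11]; the smallest such N is lcm(13, 11).
Start: lcm = T0 = 13
Fold in T1=11: gcd(13, 11) = 1; lcm(13, 11) = 13 * 11 / 1 = 143 / 1 = 143
Full cycle length = 143

Answer: 143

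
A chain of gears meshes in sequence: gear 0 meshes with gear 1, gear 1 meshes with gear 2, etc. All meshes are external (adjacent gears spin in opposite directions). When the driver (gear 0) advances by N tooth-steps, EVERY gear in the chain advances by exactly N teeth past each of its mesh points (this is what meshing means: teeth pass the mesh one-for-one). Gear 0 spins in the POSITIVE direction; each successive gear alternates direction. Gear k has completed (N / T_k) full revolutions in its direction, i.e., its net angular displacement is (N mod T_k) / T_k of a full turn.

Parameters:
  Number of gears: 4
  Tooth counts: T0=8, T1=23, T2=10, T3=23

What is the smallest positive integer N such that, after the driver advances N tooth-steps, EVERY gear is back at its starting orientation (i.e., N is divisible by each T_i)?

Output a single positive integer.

Gear k returns to start when N is a multiple of T_k.
All gears at start simultaneously when N is a common multiple of [8, 23, 10, 23]; the smallest such N is lcm(8, 23, 10, 23).
Start: lcm = T0 = 8
Fold in T1=23: gcd(8, 23) = 1; lcm(8, 23) = 8 * 23 / 1 = 184 / 1 = 184
Fold in T2=10: gcd(184, 10) = 2; lcm(184, 10) = 184 * 10 / 2 = 1840 / 2 = 920
Fold in T3=23: gcd(920, 23) = 23; lcm(920, 23) = 920 * 23 / 23 = 21160 / 23 = 920
Full cycle length = 920

Answer: 920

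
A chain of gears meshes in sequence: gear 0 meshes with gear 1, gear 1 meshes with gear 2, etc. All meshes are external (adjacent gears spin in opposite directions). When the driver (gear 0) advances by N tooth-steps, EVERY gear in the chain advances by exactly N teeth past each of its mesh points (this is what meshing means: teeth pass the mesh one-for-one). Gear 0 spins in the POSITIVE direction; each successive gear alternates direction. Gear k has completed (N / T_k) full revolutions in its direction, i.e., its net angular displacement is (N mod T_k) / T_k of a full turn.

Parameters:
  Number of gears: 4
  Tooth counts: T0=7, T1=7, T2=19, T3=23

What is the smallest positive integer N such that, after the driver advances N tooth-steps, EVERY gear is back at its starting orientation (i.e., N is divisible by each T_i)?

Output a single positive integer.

Gear k returns to start when N is a multiple of T_k.
All gears at start simultaneously when N is a common multiple of [7, 7, 19, 23]; the smallest such N is lcm(7, 7, 19, 23).
Start: lcm = T0 = 7
Fold in T1=7: gcd(7, 7) = 7; lcm(7, 7) = 7 * 7 / 7 = 49 / 7 = 7
Fold in T2=19: gcd(7, 19) = 1; lcm(7, 19) = 7 * 19 / 1 = 133 / 1 = 133
Fold in T3=23: gcd(133, 23) = 1; lcm(133, 23) = 133 * 23 / 1 = 3059 / 1 = 3059
Full cycle length = 3059

Answer: 3059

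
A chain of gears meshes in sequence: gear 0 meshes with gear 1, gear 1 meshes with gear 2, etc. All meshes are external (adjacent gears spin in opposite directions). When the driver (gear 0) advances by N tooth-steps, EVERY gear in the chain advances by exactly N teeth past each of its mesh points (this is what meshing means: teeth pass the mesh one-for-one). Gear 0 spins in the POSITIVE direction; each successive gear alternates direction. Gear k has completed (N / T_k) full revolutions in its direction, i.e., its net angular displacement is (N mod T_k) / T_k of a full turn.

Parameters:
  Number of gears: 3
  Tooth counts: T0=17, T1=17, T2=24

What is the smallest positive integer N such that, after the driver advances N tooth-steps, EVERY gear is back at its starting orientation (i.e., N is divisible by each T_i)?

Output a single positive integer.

Gear k returns to start when N is a multiple of T_k.
All gears at start simultaneously when N is a common multiple of [17, 17, 24]; the smallest such N is lcm(17, 17, 24).
Start: lcm = T0 = 17
Fold in T1=17: gcd(17, 17) = 17; lcm(17, 17) = 17 * 17 / 17 = 289 / 17 = 17
Fold in T2=24: gcd(17, 24) = 1; lcm(17, 24) = 17 * 24 / 1 = 408 / 1 = 408
Full cycle length = 408

Answer: 408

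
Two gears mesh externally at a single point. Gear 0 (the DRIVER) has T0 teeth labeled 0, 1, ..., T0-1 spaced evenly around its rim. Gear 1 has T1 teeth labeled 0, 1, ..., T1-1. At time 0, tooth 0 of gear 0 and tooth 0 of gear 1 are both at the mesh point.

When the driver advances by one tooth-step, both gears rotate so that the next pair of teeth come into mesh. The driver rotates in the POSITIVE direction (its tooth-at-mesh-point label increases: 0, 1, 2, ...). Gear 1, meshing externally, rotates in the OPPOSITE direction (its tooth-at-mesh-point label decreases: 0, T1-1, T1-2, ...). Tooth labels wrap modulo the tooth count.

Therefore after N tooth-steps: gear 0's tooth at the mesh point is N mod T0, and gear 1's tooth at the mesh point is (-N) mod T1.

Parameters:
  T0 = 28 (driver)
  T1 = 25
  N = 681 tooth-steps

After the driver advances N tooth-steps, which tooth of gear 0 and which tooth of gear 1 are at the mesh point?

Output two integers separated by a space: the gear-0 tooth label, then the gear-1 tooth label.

Answer: 9 19

Derivation:
Gear 0 (driver, T0=28): tooth at mesh = N mod T0
  681 = 24 * 28 + 9, so 681 mod 28 = 9
  gear 0 tooth = 9
Gear 1 (driven, T1=25): tooth at mesh = (-N) mod T1
  681 = 27 * 25 + 6, so 681 mod 25 = 6
  (-681) mod 25 = (-6) mod 25 = 25 - 6 = 19
Mesh after 681 steps: gear-0 tooth 9 meets gear-1 tooth 19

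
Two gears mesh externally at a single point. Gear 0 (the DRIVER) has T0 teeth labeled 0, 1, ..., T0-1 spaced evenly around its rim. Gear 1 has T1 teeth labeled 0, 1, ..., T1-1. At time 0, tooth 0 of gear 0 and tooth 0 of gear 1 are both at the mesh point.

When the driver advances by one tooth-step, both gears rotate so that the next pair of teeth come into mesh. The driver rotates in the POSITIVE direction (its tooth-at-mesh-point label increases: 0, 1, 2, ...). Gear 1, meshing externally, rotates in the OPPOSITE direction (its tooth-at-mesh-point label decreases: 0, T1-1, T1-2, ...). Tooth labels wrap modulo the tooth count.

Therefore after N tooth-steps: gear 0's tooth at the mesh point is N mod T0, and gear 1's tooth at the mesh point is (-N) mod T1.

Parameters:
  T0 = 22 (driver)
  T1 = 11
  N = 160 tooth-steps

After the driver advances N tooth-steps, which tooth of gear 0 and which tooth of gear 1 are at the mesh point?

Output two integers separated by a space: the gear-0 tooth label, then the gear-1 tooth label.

Gear 0 (driver, T0=22): tooth at mesh = N mod T0
  160 = 7 * 22 + 6, so 160 mod 22 = 6
  gear 0 tooth = 6
Gear 1 (driven, T1=11): tooth at mesh = (-N) mod T1
  160 = 14 * 11 + 6, so 160 mod 11 = 6
  (-160) mod 11 = (-6) mod 11 = 11 - 6 = 5
Mesh after 160 steps: gear-0 tooth 6 meets gear-1 tooth 5

Answer: 6 5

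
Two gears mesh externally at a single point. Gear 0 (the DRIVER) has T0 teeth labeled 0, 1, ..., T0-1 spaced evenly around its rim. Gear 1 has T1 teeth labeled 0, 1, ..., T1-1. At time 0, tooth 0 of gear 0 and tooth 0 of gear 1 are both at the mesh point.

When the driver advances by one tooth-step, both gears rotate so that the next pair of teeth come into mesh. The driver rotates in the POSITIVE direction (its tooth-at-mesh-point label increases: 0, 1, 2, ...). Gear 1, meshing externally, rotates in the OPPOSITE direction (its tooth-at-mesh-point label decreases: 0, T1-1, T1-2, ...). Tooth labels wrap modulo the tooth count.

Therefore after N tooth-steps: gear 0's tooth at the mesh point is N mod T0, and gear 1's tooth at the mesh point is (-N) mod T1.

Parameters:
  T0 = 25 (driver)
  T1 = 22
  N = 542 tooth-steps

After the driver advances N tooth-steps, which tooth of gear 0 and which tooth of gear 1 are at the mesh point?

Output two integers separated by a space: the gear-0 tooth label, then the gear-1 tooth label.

Answer: 17 8

Derivation:
Gear 0 (driver, T0=25): tooth at mesh = N mod T0
  542 = 21 * 25 + 17, so 542 mod 25 = 17
  gear 0 tooth = 17
Gear 1 (driven, T1=22): tooth at mesh = (-N) mod T1
  542 = 24 * 22 + 14, so 542 mod 22 = 14
  (-542) mod 22 = (-14) mod 22 = 22 - 14 = 8
Mesh after 542 steps: gear-0 tooth 17 meets gear-1 tooth 8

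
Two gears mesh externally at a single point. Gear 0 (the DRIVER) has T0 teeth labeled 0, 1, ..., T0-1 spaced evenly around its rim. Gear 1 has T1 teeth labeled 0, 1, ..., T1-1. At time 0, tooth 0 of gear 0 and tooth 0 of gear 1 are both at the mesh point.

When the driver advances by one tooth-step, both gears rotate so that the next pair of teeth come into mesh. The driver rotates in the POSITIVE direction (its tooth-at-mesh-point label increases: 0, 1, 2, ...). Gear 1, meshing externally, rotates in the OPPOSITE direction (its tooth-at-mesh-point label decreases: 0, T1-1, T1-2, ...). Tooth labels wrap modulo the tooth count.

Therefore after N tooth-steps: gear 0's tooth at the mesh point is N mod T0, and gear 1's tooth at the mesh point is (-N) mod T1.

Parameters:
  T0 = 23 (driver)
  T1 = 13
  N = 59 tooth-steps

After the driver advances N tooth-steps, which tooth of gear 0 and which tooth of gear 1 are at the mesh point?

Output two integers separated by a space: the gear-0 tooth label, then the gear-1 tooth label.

Gear 0 (driver, T0=23): tooth at mesh = N mod T0
  59 = 2 * 23 + 13, so 59 mod 23 = 13
  gear 0 tooth = 13
Gear 1 (driven, T1=13): tooth at mesh = (-N) mod T1
  59 = 4 * 13 + 7, so 59 mod 13 = 7
  (-59) mod 13 = (-7) mod 13 = 13 - 7 = 6
Mesh after 59 steps: gear-0 tooth 13 meets gear-1 tooth 6

Answer: 13 6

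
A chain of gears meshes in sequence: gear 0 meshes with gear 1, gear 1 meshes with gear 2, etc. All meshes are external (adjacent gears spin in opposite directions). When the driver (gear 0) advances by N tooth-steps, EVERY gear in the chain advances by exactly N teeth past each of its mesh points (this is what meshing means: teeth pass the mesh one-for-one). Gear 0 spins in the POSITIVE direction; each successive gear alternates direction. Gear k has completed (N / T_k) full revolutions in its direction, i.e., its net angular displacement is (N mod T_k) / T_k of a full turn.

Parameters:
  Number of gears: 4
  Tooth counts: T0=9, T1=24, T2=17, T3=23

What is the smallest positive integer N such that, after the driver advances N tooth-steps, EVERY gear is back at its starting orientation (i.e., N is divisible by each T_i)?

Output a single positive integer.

Gear k returns to start when N is a multiple of T_k.
All gears at start simultaneously when N is a common multiple of [9, 24, 17, 23]; the smallest such N is lcm(9, 24, 17, 23).
Start: lcm = T0 = 9
Fold in T1=24: gcd(9, 24) = 3; lcm(9, 24) = 9 * 24 / 3 = 216 / 3 = 72
Fold in T2=17: gcd(72, 17) = 1; lcm(72, 17) = 72 * 17 / 1 = 1224 / 1 = 1224
Fold in T3=23: gcd(1224, 23) = 1; lcm(1224, 23) = 1224 * 23 / 1 = 28152 / 1 = 28152
Full cycle length = 28152

Answer: 28152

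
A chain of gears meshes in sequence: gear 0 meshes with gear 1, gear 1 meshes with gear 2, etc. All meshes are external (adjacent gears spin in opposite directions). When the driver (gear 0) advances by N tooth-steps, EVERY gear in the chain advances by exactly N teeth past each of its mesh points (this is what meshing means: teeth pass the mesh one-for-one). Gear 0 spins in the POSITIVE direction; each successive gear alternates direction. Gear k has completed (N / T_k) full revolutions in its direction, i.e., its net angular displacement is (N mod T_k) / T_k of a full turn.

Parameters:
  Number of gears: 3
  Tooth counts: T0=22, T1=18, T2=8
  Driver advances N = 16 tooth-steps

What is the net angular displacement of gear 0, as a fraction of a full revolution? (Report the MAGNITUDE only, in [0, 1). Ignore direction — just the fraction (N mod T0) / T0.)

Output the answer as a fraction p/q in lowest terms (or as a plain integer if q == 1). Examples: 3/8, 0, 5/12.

Chain of 3 gears, tooth counts: [22, 18, 8]
  gear 0: T0=22, direction=positive, advance = 16 mod 22 = 16 teeth = 16/22 turn
  gear 1: T1=18, direction=negative, advance = 16 mod 18 = 16 teeth = 16/18 turn
  gear 2: T2=8, direction=positive, advance = 16 mod 8 = 0 teeth = 0/8 turn
Gear 0: 16 mod 22 = 16
Fraction = 16 / 22 = 8/11 (gcd(16,22)=2) = 8/11

Answer: 8/11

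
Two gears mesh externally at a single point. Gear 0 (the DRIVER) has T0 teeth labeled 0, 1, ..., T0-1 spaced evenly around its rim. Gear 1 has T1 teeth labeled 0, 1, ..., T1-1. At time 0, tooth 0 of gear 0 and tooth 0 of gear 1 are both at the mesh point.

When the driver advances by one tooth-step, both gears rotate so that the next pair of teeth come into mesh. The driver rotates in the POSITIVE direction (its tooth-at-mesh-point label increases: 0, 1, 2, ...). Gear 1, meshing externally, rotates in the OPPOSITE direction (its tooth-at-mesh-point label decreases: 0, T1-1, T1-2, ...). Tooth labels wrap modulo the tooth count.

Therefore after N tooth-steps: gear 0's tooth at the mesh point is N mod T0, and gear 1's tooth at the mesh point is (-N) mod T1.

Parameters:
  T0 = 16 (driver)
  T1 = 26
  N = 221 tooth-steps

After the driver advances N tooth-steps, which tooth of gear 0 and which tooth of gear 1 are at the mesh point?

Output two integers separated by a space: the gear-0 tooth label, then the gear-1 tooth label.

Gear 0 (driver, T0=16): tooth at mesh = N mod T0
  221 = 13 * 16 + 13, so 221 mod 16 = 13
  gear 0 tooth = 13
Gear 1 (driven, T1=26): tooth at mesh = (-N) mod T1
  221 = 8 * 26 + 13, so 221 mod 26 = 13
  (-221) mod 26 = (-13) mod 26 = 26 - 13 = 13
Mesh after 221 steps: gear-0 tooth 13 meets gear-1 tooth 13

Answer: 13 13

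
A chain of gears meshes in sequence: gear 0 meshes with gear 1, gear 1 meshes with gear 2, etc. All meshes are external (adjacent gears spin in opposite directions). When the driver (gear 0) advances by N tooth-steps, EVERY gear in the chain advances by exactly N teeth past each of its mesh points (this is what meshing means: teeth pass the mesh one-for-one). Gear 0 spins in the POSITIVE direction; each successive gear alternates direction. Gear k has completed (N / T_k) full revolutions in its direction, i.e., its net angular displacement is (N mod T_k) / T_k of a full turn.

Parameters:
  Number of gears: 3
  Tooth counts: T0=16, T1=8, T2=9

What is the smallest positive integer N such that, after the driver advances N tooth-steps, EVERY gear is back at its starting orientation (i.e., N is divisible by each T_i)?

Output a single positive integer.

Gear k returns to start when N is a multiple of T_k.
All gears at start simultaneously when N is a common multiple of [16, 8, 9]; the smallest such N is lcm(16, 8, 9).
Start: lcm = T0 = 16
Fold in T1=8: gcd(16, 8) = 8; lcm(16, 8) = 16 * 8 / 8 = 128 / 8 = 16
Fold in T2=9: gcd(16, 9) = 1; lcm(16, 9) = 16 * 9 / 1 = 144 / 1 = 144
Full cycle length = 144

Answer: 144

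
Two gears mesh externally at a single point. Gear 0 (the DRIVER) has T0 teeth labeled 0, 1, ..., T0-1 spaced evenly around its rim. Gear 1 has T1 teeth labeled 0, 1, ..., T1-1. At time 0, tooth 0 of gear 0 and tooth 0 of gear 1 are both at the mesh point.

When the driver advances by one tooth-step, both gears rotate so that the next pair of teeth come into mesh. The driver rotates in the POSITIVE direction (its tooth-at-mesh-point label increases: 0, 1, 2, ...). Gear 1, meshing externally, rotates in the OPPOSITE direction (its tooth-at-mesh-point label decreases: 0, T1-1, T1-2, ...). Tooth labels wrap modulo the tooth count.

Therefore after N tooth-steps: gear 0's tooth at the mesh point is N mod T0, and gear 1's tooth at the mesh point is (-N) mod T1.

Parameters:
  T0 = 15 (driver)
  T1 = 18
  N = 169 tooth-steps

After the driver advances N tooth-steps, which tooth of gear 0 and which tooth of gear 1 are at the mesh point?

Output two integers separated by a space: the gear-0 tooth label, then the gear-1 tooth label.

Answer: 4 11

Derivation:
Gear 0 (driver, T0=15): tooth at mesh = N mod T0
  169 = 11 * 15 + 4, so 169 mod 15 = 4
  gear 0 tooth = 4
Gear 1 (driven, T1=18): tooth at mesh = (-N) mod T1
  169 = 9 * 18 + 7, so 169 mod 18 = 7
  (-169) mod 18 = (-7) mod 18 = 18 - 7 = 11
Mesh after 169 steps: gear-0 tooth 4 meets gear-1 tooth 11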